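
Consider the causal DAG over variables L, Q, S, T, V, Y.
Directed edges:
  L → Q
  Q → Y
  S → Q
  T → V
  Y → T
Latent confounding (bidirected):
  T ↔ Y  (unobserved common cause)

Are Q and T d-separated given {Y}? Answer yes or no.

Bayes-Ball from Q | {Y} reaches {L,S,T,V}.
T ∈ reach(Q|{Y}) ⇒ Q ⊥̸ T | {Y}.

No — Q and T are d-connected given {Y}.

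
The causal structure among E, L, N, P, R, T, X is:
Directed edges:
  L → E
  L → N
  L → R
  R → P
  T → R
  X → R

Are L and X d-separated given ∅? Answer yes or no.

Yes — L ⊥ X | ∅.

Bayes-Ball from L | ∅ reaches {E,N,P,R}.
X ∉ reach(L|∅) ⇒ L ⊥ X | ∅.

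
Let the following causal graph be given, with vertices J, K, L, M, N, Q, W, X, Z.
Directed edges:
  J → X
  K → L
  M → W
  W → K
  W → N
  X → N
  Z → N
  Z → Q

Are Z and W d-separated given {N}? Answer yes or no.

Bayes-Ball from Z | {N} reaches {J,K,L,M,Q,W,X}.
W ∈ reach(Z|{N}) ⇒ Z ⊥̸ W | {N}.

No — Z and W are d-connected given {N}.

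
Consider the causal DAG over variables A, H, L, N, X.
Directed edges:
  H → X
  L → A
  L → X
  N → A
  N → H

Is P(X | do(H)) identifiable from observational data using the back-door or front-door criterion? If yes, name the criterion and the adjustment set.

P(X|do(H)): backdoor, adjust for ∅.

desc(H)\{H}={X}; candidates ⊆ {A,L,N}.
∅: H⊥X given ∅ in G with H→· removed — back-door holds.
P(X|do(H)) = P(X|H) — no adjustment needed.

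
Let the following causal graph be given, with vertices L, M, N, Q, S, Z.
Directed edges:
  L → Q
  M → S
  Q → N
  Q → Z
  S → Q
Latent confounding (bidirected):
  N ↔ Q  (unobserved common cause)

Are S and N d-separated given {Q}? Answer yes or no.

No — S and N are d-connected given {Q}.

Bayes-Ball from S | {Q} reaches {L,M,N}.
N ∈ reach(S|{Q}) ⇒ S ⊥̸ N | {Q}.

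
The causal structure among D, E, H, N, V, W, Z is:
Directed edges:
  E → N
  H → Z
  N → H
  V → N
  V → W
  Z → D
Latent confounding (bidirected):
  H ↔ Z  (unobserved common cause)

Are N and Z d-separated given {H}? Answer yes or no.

No — N and Z are d-connected given {H}.

Bayes-Ball from N | {H} reaches {D,E,V,W,Z}.
Z ∈ reach(N|{H}) ⇒ N ⊥̸ Z | {H}.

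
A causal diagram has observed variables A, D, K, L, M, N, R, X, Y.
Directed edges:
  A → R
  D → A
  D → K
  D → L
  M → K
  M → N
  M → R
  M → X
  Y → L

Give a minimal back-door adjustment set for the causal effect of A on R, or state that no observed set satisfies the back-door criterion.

A→R: minimal back-door set ∅.

desc(A)\{A}={R}; candidates ⊆ {D,K,L,M,N,X,Y}.
∅: A⊥R given ∅ in G with A→· removed — back-door holds.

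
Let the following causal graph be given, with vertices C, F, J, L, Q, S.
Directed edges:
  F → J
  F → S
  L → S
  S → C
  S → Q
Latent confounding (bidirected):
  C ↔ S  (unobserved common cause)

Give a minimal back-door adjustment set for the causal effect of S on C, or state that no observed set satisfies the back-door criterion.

S→C: no observed back-door set.

desc(S)\{S}={C,Q}; candidates ⊆ {F,J,L}.
S↔C: latent back-door arc(s) into S.
size 0: {}; under {} S still reaches {C,F,J,L} ∋ C.
size 1: {F}, {J}, {L}; under {F} S still reaches {C,L} ∋ C.
size 2: {F,J}, {F,L}, {J,L}; under {F,J} S still reaches {C,L} ∋ C.
S↔C cannot be blocked by any observed set — no back-door set.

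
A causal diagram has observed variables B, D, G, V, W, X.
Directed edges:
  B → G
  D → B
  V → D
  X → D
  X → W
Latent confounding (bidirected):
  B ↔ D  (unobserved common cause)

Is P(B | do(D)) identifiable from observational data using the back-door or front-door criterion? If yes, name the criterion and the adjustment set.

desc(D)\{D}={B,G}; candidates ⊆ {V,W,X}.
D↔B: latent back-door arc(s) into D.
size 0: {}; under {} D still reaches {B,G,V,W,X} ∋ B.
size 1: {V}, {W}, {X}; under {V} D still reaches {B,G,W,X} ∋ B.
size 2: {V,W}, {V,X}, {W,X}; under {V,W} D still reaches {B,G,X} ∋ B.
D↔B cannot be blocked by any observed set — no back-door set.
No mediator lies on a directed D→…→B path.
Neither criterion identifies P(B|do(D)) in this graph.

P(B|do(D)): not identifiable (no BD/FD set).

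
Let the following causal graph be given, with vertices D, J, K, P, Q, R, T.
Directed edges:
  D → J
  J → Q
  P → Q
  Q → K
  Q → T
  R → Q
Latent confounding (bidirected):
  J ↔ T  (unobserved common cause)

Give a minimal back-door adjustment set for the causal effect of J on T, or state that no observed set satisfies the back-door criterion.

J→T: no observed back-door set.

desc(J)\{J}={K,Q,T}; candidates ⊆ {D,P,R}.
J↔T: latent back-door arc(s) into J.
size 0: {}; under {} J still reaches {D,T} ∋ T.
size 1: {D}, {P}, {R}; under {D} J still reaches {T} ∋ T.
size 2: {D,P}, {D,R}, {P,R}; under {D,P} J still reaches {T} ∋ T.
J↔T cannot be blocked by any observed set — no back-door set.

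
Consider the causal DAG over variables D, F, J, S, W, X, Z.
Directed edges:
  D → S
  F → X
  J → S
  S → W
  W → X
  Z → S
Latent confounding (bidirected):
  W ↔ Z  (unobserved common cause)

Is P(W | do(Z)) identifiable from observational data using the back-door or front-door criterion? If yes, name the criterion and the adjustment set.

P(W|do(Z)): frontdoor, adjust for {S}.

desc(Z)\{Z}={S,W,X}; candidates ⊆ {D,F,J}.
Z↔W: latent back-door arc(s) into Z.
size 0: {}; under {} Z still reaches {W,X} ∋ W.
size 1: {D}, {F}, {J}; under {D} Z still reaches {W,X} ∋ W.
size 2: {D,F}, {D,J}, {F,J}; under {D,F} Z still reaches {W,X} ∋ W.
Z↔W cannot be blocked by any observed set — no back-door set.
{S}: (i) intercepts every directed Z→W path; (ii) no back-door Z→{S}; (iii) {Z} blocks every back-door {S}→W. Front-door holds.
P(W|do(Z)) = Σ_{S} P(S|Z) Σ_{Z'} P(W|S,Z')P(Z').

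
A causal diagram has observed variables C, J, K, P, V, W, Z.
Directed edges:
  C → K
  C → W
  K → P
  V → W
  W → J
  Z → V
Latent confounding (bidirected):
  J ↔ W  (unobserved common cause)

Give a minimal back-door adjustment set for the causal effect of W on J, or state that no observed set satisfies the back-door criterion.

desc(W)\{W}={J}; candidates ⊆ {C,K,P,V,Z}.
W↔J: latent back-door arc(s) into W.
size 0: {}; under {} W still reaches {C,J,K,P,V,Z} ∋ J.
size 1: {C}, {K}, {P} …(+2); under {C} W still reaches {J,V,Z} ∋ J.
size 2: {C,K}, {C,P}, {C,V} …(+7); under {C,K} W still reaches {J,V,Z} ∋ J.
W↔J cannot be blocked by any observed set — no back-door set.

W→J: no observed back-door set.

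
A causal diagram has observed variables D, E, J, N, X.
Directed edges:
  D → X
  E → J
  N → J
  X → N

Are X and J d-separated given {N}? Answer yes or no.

Bayes-Ball from X | {N} reaches {D}.
J ∉ reach(X|{N}) ⇒ X ⊥ J | {N}.

Yes — X ⊥ J | {N}.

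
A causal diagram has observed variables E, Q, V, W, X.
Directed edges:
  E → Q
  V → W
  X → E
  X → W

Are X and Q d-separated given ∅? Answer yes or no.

No — X and Q are d-connected given ∅.

Bayes-Ball from X | ∅ reaches {E,Q,W}.
Q ∈ reach(X|∅) ⇒ X ⊥̸ Q | ∅.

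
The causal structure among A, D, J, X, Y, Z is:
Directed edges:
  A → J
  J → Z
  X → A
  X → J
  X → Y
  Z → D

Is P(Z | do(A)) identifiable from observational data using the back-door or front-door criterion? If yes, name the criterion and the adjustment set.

P(Z|do(A)): backdoor, adjust for {X}.

desc(A)\{A}={D,J,Z}; candidates ⊆ {X,Y}.
size 0: {}; under {} A still reaches {D,J,X,Y,Z} ∋ Z.
{X}: A⊥Z given {X} in G with A→· removed — back-door holds.
P(Z|do(A)) = Σ_{X} P(Z|A,X)·P(X).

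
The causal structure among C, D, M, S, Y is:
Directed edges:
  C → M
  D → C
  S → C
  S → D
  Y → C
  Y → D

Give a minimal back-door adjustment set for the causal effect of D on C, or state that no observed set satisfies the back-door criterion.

D→C: minimal back-door set {S, Y}.

desc(D)\{D}={C,M}; candidates ⊆ {S,Y}.
size 0: {}; under {} D still reaches {C,M,S,Y} ∋ C.
size 1: {S}, {Y}; under {S} D still reaches {C,M,Y} ∋ C.
{S,Y}: D⊥C given {S,Y} in G with D→· removed — back-door holds.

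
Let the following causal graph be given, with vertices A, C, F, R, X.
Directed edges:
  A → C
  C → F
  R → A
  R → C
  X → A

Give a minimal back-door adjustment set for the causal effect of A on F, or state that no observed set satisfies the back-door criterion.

A→F: minimal back-door set {R}.

desc(A)\{A}={C,F}; candidates ⊆ {R,X}.
size 0: {}; under {} A still reaches {C,F,R,X} ∋ F.
{R}: A⊥F given {R} in G with A→· removed — back-door holds.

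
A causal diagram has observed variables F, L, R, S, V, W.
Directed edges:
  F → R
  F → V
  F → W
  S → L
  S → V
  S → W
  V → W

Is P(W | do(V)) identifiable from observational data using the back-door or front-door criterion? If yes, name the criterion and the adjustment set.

P(W|do(V)): backdoor, adjust for {F, S}.

desc(V)\{V}={W}; candidates ⊆ {F,L,R,S}.
size 0: {}; under {} V still reaches {F,L,R,S,W} ∋ W.
size 1: {F}, {L}, {R} …(+1); under {F} V still reaches {L,S,W} ∋ W.
{F,S}: V⊥W given {F,S} in G with V→· removed — back-door holds.
P(W|do(V)) = Σ_{F,S} P(W|V,F,S)·P(F,S).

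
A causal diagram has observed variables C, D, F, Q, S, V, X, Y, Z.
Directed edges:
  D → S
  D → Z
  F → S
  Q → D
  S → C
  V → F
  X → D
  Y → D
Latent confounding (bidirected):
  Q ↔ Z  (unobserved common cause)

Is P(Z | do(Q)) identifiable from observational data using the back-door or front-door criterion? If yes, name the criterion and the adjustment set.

P(Z|do(Q)): frontdoor, adjust for {D}.

desc(Q)\{Q}={C,D,S,Z}; candidates ⊆ {F,V,X,Y}.
Q↔Z: latent back-door arc(s) into Q.
size 0: {}; under {} Q still reaches {Z} ∋ Z.
size 1: {F}, {V}, {X} …(+1); under {F} Q still reaches {Z} ∋ Z.
size 2: {F,V}, {F,X}, {F,Y} …(+3); under {F,V} Q still reaches {Z} ∋ Z.
Q↔Z cannot be blocked by any observed set — no back-door set.
{D}: (i) intercepts every directed Q→Z path; (ii) no back-door Q→{D}; (iii) {Q} blocks every back-door {D}→Z. Front-door holds.
P(Z|do(Q)) = Σ_{D} P(D|Q) Σ_{Q'} P(Z|D,Q')P(Q').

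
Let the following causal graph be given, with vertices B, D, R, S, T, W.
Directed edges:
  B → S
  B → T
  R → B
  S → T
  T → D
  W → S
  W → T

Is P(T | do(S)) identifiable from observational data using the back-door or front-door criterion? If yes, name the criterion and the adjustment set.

desc(S)\{S}={D,T}; candidates ⊆ {B,R,W}.
size 0: {}; under {} S still reaches {B,D,R,T,W} ∋ T.
size 1: {B}, {R}, {W}; under {B} S still reaches {D,T,W} ∋ T.
{B,W}: S⊥T given {B,W} in G with S→· removed — back-door holds.
P(T|do(S)) = Σ_{B,W} P(T|S,B,W)·P(B,W).

P(T|do(S)): backdoor, adjust for {B, W}.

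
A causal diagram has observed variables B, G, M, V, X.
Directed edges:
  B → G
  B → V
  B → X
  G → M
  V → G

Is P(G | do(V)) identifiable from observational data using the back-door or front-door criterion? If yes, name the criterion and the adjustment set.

P(G|do(V)): backdoor, adjust for {B}.

desc(V)\{V}={G,M}; candidates ⊆ {B,X}.
size 0: {}; under {} V still reaches {B,G,M,X} ∋ G.
{B}: V⊥G given {B} in G with V→· removed — back-door holds.
P(G|do(V)) = Σ_{B} P(G|V,B)·P(B).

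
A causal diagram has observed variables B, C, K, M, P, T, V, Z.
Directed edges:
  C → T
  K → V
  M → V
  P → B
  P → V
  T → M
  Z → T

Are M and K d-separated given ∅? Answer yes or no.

Yes — M ⊥ K | ∅.

Bayes-Ball from M | ∅ reaches {C,T,V,Z}.
K ∉ reach(M|∅) ⇒ M ⊥ K | ∅.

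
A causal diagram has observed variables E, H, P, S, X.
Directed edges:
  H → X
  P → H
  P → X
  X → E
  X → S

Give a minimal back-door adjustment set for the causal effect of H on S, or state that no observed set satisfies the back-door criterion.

H→S: minimal back-door set {P}.

desc(H)\{H}={E,S,X}; candidates ⊆ {P}.
size 0: {}; under {} H still reaches {E,P,S,X} ∋ S.
{P}: H⊥S given {P} in G with H→· removed — back-door holds.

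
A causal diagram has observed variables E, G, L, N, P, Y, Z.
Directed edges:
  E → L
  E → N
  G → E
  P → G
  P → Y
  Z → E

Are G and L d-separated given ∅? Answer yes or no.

Bayes-Ball from G | ∅ reaches {E,L,N,P,Y}.
L ∈ reach(G|∅) ⇒ G ⊥̸ L | ∅.

No — G and L are d-connected given ∅.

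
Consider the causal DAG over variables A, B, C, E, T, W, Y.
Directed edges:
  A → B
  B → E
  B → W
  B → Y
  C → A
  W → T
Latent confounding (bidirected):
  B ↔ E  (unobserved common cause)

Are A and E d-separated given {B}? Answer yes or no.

Bayes-Ball from A | {B} reaches {C,E}.
E ∈ reach(A|{B}) ⇒ A ⊥̸ E | {B}.

No — A and E are d-connected given {B}.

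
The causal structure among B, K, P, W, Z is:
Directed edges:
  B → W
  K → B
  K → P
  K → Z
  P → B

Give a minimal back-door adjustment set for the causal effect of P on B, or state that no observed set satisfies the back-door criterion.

desc(P)\{P}={B,W}; candidates ⊆ {K,Z}.
size 0: {}; under {} P still reaches {B,K,W,Z} ∋ B.
{K}: P⊥B given {K} in G with P→· removed — back-door holds.

P→B: minimal back-door set {K}.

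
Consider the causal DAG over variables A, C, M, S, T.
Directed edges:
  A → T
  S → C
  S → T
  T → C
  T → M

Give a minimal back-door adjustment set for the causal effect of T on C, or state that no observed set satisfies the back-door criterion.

T→C: minimal back-door set {S}.

desc(T)\{T}={C,M}; candidates ⊆ {A,S}.
size 0: {}; under {} T still reaches {A,C,S} ∋ C.
{S}: T⊥C given {S} in G with T→· removed — back-door holds.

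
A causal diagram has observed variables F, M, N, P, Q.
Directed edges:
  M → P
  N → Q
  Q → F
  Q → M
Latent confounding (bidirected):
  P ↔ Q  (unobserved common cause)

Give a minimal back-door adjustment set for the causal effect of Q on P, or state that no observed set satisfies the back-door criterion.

Q→P: no observed back-door set.

desc(Q)\{Q}={F,M,P}; candidates ⊆ {N}.
Q↔P: latent back-door arc(s) into Q.
size 0: {}; under {} Q still reaches {N,P} ∋ P.
size 1: {N}; under {N} Q still reaches {P} ∋ P.
Q↔P cannot be blocked by any observed set — no back-door set.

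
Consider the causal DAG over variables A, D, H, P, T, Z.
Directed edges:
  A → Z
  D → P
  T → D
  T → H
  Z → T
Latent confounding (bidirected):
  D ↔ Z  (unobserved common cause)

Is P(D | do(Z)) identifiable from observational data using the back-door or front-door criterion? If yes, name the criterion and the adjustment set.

P(D|do(Z)): frontdoor, adjust for {T}.

desc(Z)\{Z}={D,H,P,T}; candidates ⊆ {A}.
Z↔D: latent back-door arc(s) into Z.
size 0: {}; under {} Z still reaches {A,D,P} ∋ D.
size 1: {A}; under {A} Z still reaches {D,P} ∋ D.
Z↔D cannot be blocked by any observed set — no back-door set.
{T}: (i) intercepts every directed Z→D path; (ii) no back-door Z→{T}; (iii) {Z} blocks every back-door {T}→D. Front-door holds.
P(D|do(Z)) = Σ_{T} P(T|Z) Σ_{Z'} P(D|T,Z')P(Z').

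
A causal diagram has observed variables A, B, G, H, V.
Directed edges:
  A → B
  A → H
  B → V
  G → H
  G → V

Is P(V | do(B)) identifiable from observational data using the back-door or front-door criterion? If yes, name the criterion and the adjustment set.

desc(B)\{B}={V}; candidates ⊆ {A,G,H}.
∅: B⊥V given ∅ in G with B→· removed — back-door holds.
P(V|do(B)) = P(V|B) — no adjustment needed.

P(V|do(B)): backdoor, adjust for ∅.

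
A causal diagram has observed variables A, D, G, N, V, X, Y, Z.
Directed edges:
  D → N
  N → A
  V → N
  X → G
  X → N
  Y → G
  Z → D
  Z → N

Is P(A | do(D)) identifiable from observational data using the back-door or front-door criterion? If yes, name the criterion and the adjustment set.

P(A|do(D)): backdoor, adjust for {Z}.

desc(D)\{D}={A,N}; candidates ⊆ {G,V,X,Y,Z}.
size 0: {}; under {} D still reaches {A,N,Z} ∋ A.
{Z}: D⊥A given {Z} in G with D→· removed — back-door holds.
P(A|do(D)) = Σ_{Z} P(A|D,Z)·P(Z).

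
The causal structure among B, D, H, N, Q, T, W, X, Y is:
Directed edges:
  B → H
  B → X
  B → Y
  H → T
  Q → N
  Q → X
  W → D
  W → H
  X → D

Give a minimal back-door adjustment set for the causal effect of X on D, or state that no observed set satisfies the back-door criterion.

X→D: minimal back-door set ∅.

desc(X)\{X}={D}; candidates ⊆ {B,H,N,Q,T,W,Y}.
∅: X⊥D given ∅ in G with X→· removed — back-door holds.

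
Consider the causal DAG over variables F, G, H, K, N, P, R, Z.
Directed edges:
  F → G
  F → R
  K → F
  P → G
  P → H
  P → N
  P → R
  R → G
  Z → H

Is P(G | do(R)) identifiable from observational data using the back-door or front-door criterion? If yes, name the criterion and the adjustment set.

desc(R)\{R}={G}; candidates ⊆ {F,H,K,N,P,Z}.
size 0: {}; under {} R still reaches {F,G,H,K,N,P} ∋ G.
size 1: {F}, {H}, {K} …(+3); under {F} R still reaches {G,H,N,P} ∋ G.
{F,P}: R⊥G given {F,P} in G with R→· removed — back-door holds.
P(G|do(R)) = Σ_{F,P} P(G|R,F,P)·P(F,P).

P(G|do(R)): backdoor, adjust for {F, P}.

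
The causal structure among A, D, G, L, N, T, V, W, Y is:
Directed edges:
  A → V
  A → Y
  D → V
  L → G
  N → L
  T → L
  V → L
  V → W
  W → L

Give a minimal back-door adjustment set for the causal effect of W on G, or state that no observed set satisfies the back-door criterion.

W→G: minimal back-door set {V}.

desc(W)\{W}={G,L}; candidates ⊆ {A,D,N,T,V,Y}.
size 0: {}; under {} W still reaches {A,D,G,L,V,Y} ∋ G.
{V}: W⊥G given {V} in G with W→· removed — back-door holds.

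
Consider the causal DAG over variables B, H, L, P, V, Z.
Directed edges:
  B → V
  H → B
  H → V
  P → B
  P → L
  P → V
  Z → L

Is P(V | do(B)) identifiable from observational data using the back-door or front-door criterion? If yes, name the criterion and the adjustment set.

P(V|do(B)): backdoor, adjust for {H, P}.

desc(B)\{B}={V}; candidates ⊆ {H,L,P,Z}.
size 0: {}; under {} B still reaches {H,L,P,V} ∋ V.
size 1: {H}, {L}, {P} …(+1); under {H} B still reaches {L,P,V} ∋ V.
{H,P}: B⊥V given {H,P} in G with B→· removed — back-door holds.
P(V|do(B)) = Σ_{H,P} P(V|B,H,P)·P(H,P).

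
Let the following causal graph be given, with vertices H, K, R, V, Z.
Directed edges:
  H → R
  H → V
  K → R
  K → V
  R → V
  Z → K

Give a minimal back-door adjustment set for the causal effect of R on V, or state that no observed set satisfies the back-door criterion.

R→V: minimal back-door set {H, K}.

desc(R)\{R}={V}; candidates ⊆ {H,K,Z}.
size 0: {}; under {} R still reaches {H,K,V,Z} ∋ V.
size 1: {H}, {K}, {Z}; under {H} R still reaches {K,V,Z} ∋ V.
{H,K}: R⊥V given {H,K} in G with R→· removed — back-door holds.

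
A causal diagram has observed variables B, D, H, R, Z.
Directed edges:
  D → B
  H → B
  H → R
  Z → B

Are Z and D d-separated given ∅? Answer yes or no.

Yes — Z ⊥ D | ∅.

Bayes-Ball from Z | ∅ reaches {B}.
D ∉ reach(Z|∅) ⇒ Z ⊥ D | ∅.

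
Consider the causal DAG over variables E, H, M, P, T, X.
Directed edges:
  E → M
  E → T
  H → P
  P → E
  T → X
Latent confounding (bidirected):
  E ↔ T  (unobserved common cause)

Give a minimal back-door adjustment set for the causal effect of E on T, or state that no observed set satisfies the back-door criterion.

E→T: no observed back-door set.

desc(E)\{E}={M,T,X}; candidates ⊆ {H,P}.
E↔T: latent back-door arc(s) into E.
size 0: {}; under {} E still reaches {H,P,T,X} ∋ T.
size 1: {H}, {P}; under {H} E still reaches {P,T,X} ∋ T.
size 2: {H,P}; under {H,P} E still reaches {T,X} ∋ T.
E↔T cannot be blocked by any observed set — no back-door set.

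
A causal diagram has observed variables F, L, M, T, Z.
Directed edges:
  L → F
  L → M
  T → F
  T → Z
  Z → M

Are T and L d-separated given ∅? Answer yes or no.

Yes — T ⊥ L | ∅.

Bayes-Ball from T | ∅ reaches {F,M,Z}.
L ∉ reach(T|∅) ⇒ T ⊥ L | ∅.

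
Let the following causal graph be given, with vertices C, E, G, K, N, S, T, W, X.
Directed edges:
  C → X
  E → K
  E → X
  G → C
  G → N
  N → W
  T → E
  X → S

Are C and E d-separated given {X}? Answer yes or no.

Bayes-Ball from C | {X} reaches {E,G,K,N,T,W}.
E ∈ reach(C|{X}) ⇒ C ⊥̸ E | {X}.

No — C and E are d-connected given {X}.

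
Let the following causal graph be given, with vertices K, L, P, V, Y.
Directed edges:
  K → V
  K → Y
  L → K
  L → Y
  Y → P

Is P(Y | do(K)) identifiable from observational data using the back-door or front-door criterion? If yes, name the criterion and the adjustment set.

desc(K)\{K}={P,V,Y}; candidates ⊆ {L}.
size 0: {}; under {} K still reaches {L,P,Y} ∋ Y.
{L}: K⊥Y given {L} in G with K→· removed — back-door holds.
P(Y|do(K)) = Σ_{L} P(Y|K,L)·P(L).

P(Y|do(K)): backdoor, adjust for {L}.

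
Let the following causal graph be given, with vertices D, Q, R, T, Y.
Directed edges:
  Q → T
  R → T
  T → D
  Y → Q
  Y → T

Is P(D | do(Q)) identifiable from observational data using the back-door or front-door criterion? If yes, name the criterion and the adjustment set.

P(D|do(Q)): backdoor, adjust for {Y}.

desc(Q)\{Q}={D,T}; candidates ⊆ {R,Y}.
size 0: {}; under {} Q still reaches {D,T,Y} ∋ D.
{Y}: Q⊥D given {Y} in G with Q→· removed — back-door holds.
P(D|do(Q)) = Σ_{Y} P(D|Q,Y)·P(Y).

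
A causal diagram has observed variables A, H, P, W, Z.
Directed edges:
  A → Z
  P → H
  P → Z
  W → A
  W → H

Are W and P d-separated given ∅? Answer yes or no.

Bayes-Ball from W | ∅ reaches {A,H,Z}.
P ∉ reach(W|∅) ⇒ W ⊥ P | ∅.

Yes — W ⊥ P | ∅.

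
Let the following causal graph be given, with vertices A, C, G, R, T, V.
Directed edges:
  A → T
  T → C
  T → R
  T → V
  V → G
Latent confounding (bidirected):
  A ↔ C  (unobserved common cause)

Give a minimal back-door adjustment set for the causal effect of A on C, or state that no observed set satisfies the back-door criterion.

A→C: no observed back-door set.

desc(A)\{A}={C,G,R,T,V}; candidates ⊆ {—}.
A↔C: latent back-door arc(s) into A.
size 0: {}; under {} A still reaches {C} ∋ C.
A↔C cannot be blocked by any observed set — no back-door set.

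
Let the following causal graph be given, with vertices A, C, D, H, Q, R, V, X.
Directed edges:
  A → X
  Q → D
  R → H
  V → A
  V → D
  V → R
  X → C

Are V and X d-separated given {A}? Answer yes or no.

Bayes-Ball from V | {A} reaches {D,H,R}.
X ∉ reach(V|{A}) ⇒ V ⊥ X | {A}.

Yes — V ⊥ X | {A}.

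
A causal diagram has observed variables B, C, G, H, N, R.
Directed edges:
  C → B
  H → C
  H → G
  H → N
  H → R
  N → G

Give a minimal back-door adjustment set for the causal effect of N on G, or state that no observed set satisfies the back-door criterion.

desc(N)\{N}={G}; candidates ⊆ {B,C,H,R}.
size 0: {}; under {} N still reaches {B,C,G,H,R} ∋ G.
{H}: N⊥G given {H} in G with N→· removed — back-door holds.

N→G: minimal back-door set {H}.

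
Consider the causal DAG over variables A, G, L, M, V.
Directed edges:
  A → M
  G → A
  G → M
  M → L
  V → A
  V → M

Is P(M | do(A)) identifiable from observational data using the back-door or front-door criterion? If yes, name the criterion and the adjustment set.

desc(A)\{A}={L,M}; candidates ⊆ {G,V}.
size 0: {}; under {} A still reaches {G,L,M,V} ∋ M.
size 1: {G}, {V}; under {G} A still reaches {L,M,V} ∋ M.
{G,V}: A⊥M given {G,V} in G with A→· removed — back-door holds.
P(M|do(A)) = Σ_{G,V} P(M|A,G,V)·P(G,V).

P(M|do(A)): backdoor, adjust for {G, V}.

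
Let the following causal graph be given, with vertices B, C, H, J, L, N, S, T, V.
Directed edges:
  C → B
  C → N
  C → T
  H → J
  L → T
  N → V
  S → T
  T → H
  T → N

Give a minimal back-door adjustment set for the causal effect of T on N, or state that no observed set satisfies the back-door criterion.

T→N: minimal back-door set {C}.

desc(T)\{T}={H,J,N,V}; candidates ⊆ {B,C,L,S}.
size 0: {}; under {} T still reaches {B,C,L,N,S,V} ∋ N.
{C}: T⊥N given {C} in G with T→· removed — back-door holds.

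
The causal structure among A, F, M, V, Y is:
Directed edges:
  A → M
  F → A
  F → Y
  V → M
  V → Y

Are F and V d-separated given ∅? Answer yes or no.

Yes — F ⊥ V | ∅.

Bayes-Ball from F | ∅ reaches {A,M,Y}.
V ∉ reach(F|∅) ⇒ F ⊥ V | ∅.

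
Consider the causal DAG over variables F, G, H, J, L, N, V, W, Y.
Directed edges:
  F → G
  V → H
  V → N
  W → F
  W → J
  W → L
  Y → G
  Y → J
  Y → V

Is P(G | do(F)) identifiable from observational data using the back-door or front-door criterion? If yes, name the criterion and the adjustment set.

P(G|do(F)): backdoor, adjust for ∅.

desc(F)\{F}={G}; candidates ⊆ {H,J,L,N,V,W,Y}.
∅: F⊥G given ∅ in G with F→· removed — back-door holds.
P(G|do(F)) = P(G|F) — no adjustment needed.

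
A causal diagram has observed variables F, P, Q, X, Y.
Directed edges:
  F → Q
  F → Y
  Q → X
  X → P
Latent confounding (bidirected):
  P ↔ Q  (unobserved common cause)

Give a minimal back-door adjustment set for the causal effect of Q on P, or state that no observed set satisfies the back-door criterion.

desc(Q)\{Q}={P,X}; candidates ⊆ {F,Y}.
Q↔P: latent back-door arc(s) into Q.
size 0: {}; under {} Q still reaches {F,P,Y} ∋ P.
size 1: {F}, {Y}; under {F} Q still reaches {P} ∋ P.
size 2: {F,Y}; under {F,Y} Q still reaches {P} ∋ P.
Q↔P cannot be blocked by any observed set — no back-door set.

Q→P: no observed back-door set.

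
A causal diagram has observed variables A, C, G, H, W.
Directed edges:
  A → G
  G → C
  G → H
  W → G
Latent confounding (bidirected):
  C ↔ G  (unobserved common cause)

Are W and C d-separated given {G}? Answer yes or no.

No — W and C are d-connected given {G}.

Bayes-Ball from W | {G} reaches {A,C}.
C ∈ reach(W|{G}) ⇒ W ⊥̸ C | {G}.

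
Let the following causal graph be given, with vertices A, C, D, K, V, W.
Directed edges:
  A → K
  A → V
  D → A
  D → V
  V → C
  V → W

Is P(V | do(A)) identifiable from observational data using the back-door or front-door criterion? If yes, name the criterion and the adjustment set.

P(V|do(A)): backdoor, adjust for {D}.

desc(A)\{A}={C,K,V,W}; candidates ⊆ {D}.
size 0: {}; under {} A still reaches {C,D,V,W} ∋ V.
{D}: A⊥V given {D} in G with A→· removed — back-door holds.
P(V|do(A)) = Σ_{D} P(V|A,D)·P(D).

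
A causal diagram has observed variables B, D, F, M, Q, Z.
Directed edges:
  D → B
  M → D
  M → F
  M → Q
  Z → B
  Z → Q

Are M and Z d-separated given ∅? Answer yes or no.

Yes — M ⊥ Z | ∅.

Bayes-Ball from M | ∅ reaches {B,D,F,Q}.
Z ∉ reach(M|∅) ⇒ M ⊥ Z | ∅.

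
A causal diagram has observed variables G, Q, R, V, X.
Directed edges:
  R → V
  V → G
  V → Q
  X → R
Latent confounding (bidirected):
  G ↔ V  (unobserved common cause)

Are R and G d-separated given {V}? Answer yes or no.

Bayes-Ball from R | {V} reaches {G,X}.
G ∈ reach(R|{V}) ⇒ R ⊥̸ G | {V}.

No — R and G are d-connected given {V}.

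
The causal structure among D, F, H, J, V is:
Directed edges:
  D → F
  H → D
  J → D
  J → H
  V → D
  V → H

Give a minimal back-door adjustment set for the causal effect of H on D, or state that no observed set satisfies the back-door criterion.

H→D: minimal back-door set {J, V}.

desc(H)\{H}={D,F}; candidates ⊆ {J,V}.
size 0: {}; under {} H still reaches {D,F,J,V} ∋ D.
size 1: {J}, {V}; under {J} H still reaches {D,F,V} ∋ D.
{J,V}: H⊥D given {J,V} in G with H→· removed — back-door holds.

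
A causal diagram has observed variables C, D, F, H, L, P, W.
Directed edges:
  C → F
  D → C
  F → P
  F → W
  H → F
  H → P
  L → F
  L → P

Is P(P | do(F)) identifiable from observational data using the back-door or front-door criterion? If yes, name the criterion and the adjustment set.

desc(F)\{F}={P,W}; candidates ⊆ {C,D,H,L}.
size 0: {}; under {} F still reaches {C,D,H,L,P} ∋ P.
size 1: {C}, {D}, {H} …(+1); under {C} F still reaches {H,L,P} ∋ P.
{H,L}: F⊥P given {H,L} in G with F→· removed — back-door holds.
P(P|do(F)) = Σ_{H,L} P(P|F,H,L)·P(H,L).

P(P|do(F)): backdoor, adjust for {H, L}.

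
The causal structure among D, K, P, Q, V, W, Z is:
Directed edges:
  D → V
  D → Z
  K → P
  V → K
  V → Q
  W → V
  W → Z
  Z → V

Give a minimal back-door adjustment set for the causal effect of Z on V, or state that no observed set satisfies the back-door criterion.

desc(Z)\{Z}={K,P,Q,V}; candidates ⊆ {D,W}.
size 0: {}; under {} Z still reaches {D,K,P,Q,V,W} ∋ V.
size 1: {D}, {W}; under {D} Z still reaches {K,P,Q,V,W} ∋ V.
{D,W}: Z⊥V given {D,W} in G with Z→· removed — back-door holds.

Z→V: minimal back-door set {D, W}.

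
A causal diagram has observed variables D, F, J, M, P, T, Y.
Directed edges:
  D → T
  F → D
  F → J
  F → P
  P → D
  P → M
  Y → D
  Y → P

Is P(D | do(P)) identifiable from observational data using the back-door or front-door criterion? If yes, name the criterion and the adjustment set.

desc(P)\{P}={D,M,T}; candidates ⊆ {F,J,Y}.
size 0: {}; under {} P still reaches {D,F,J,T,Y} ∋ D.
size 1: {F}, {J}, {Y}; under {F} P still reaches {D,T,Y} ∋ D.
{F,Y}: P⊥D given {F,Y} in G with P→· removed — back-door holds.
P(D|do(P)) = Σ_{F,Y} P(D|P,F,Y)·P(F,Y).

P(D|do(P)): backdoor, adjust for {F, Y}.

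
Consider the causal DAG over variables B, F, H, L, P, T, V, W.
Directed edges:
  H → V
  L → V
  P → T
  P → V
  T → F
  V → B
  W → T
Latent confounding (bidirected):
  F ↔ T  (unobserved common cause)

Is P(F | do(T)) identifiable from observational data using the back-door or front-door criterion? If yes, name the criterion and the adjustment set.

desc(T)\{T}={F}; candidates ⊆ {B,H,L,P,V,W}.
T↔F: latent back-door arc(s) into T.
size 0: {}; under {} T still reaches {B,F,P,V,W} ∋ F.
size 1: {B}, {H}, {L} …(+3); under {B} T still reaches {F,H,L,P,V,W} ∋ F.
size 2: {B,H}, {B,L}, {B,P} …(+12); under {B,H} T still reaches {F,L,P,V,W} ∋ F.
T↔F cannot be blocked by any observed set — no back-door set.
No mediator lies on a directed T→…→F path.
Neither criterion identifies P(F|do(T)) in this graph.

P(F|do(T)): not identifiable (no BD/FD set).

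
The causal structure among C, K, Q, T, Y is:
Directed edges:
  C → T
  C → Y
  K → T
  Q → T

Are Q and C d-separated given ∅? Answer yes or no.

Yes — Q ⊥ C | ∅.

Bayes-Ball from Q | ∅ reaches {T}.
C ∉ reach(Q|∅) ⇒ Q ⊥ C | ∅.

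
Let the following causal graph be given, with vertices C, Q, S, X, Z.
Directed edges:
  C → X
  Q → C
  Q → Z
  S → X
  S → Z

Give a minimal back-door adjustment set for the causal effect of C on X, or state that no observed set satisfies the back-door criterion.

desc(C)\{C}={X}; candidates ⊆ {Q,S,Z}.
∅: C⊥X given ∅ in G with C→· removed — back-door holds.

C→X: minimal back-door set ∅.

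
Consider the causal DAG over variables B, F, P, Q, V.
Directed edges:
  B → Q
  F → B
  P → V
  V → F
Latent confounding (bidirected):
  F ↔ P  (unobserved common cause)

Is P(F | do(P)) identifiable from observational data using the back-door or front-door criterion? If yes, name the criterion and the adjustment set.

P(F|do(P)): frontdoor, adjust for {V}.

desc(P)\{P}={B,F,Q,V}; candidates ⊆ {—}.
P↔F: latent back-door arc(s) into P.
size 0: {}; under {} P still reaches {B,F,Q} ∋ F.
P↔F cannot be blocked by any observed set — no back-door set.
{V}: (i) intercepts every directed P→F path; (ii) no back-door P→{V}; (iii) {P} blocks every back-door {V}→F. Front-door holds.
P(F|do(P)) = Σ_{V} P(V|P) Σ_{P'} P(F|V,P')P(P').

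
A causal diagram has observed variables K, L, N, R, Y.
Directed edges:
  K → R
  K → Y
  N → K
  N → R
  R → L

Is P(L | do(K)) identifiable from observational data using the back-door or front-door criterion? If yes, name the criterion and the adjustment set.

P(L|do(K)): backdoor, adjust for {N}.

desc(K)\{K}={L,R,Y}; candidates ⊆ {N}.
size 0: {}; under {} K still reaches {L,N,R} ∋ L.
{N}: K⊥L given {N} in G with K→· removed — back-door holds.
P(L|do(K)) = Σ_{N} P(L|K,N)·P(N).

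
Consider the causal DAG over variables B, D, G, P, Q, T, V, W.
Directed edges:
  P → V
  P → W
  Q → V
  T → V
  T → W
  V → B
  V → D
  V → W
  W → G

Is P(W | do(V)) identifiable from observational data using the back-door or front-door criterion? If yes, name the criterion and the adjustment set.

desc(V)\{V}={B,D,G,W}; candidates ⊆ {P,Q,T}.
size 0: {}; under {} V still reaches {G,P,Q,T,W} ∋ W.
size 1: {P}, {Q}, {T}; under {P} V still reaches {G,Q,T,W} ∋ W.
{P,T}: V⊥W given {P,T} in G with V→· removed — back-door holds.
P(W|do(V)) = Σ_{P,T} P(W|V,P,T)·P(P,T).

P(W|do(V)): backdoor, adjust for {P, T}.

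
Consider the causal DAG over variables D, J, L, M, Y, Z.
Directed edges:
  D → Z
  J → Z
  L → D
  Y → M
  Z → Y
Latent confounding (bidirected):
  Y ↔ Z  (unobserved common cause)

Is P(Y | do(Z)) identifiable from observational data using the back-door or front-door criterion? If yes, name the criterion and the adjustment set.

desc(Z)\{Z}={M,Y}; candidates ⊆ {D,J,L}.
Z↔Y: latent back-door arc(s) into Z.
size 0: {}; under {} Z still reaches {D,J,L,M,Y} ∋ Y.
size 1: {D}, {J}, {L}; under {D} Z still reaches {J,M,Y} ∋ Y.
size 2: {D,J}, {D,L}, {J,L}; under {D,J} Z still reaches {M,Y} ∋ Y.
Z↔Y cannot be blocked by any observed set — no back-door set.
No mediator lies on a directed Z→…→Y path.
Neither criterion identifies P(Y|do(Z)) in this graph.

P(Y|do(Z)): not identifiable (no BD/FD set).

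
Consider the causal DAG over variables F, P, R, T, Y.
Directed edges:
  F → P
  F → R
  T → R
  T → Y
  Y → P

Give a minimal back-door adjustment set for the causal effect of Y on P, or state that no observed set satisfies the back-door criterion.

Y→P: minimal back-door set ∅.

desc(Y)\{Y}={P}; candidates ⊆ {F,R,T}.
∅: Y⊥P given ∅ in G with Y→· removed — back-door holds.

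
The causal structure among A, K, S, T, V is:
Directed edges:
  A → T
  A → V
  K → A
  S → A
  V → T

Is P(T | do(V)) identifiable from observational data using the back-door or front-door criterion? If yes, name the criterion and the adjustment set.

desc(V)\{V}={T}; candidates ⊆ {A,K,S}.
size 0: {}; under {} V still reaches {A,K,S,T} ∋ T.
{A}: V⊥T given {A} in G with V→· removed — back-door holds.
P(T|do(V)) = Σ_{A} P(T|V,A)·P(A).

P(T|do(V)): backdoor, adjust for {A}.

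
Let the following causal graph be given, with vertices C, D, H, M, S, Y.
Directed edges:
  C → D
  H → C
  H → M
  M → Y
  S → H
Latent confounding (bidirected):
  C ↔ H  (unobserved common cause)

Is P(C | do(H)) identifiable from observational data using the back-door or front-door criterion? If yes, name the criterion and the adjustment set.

P(C|do(H)): not identifiable (no BD/FD set).

desc(H)\{H}={C,D,M,Y}; candidates ⊆ {S}.
H↔C: latent back-door arc(s) into H.
size 0: {}; under {} H still reaches {C,D,S} ∋ C.
size 1: {S}; under {S} H still reaches {C,D} ∋ C.
H↔C cannot be blocked by any observed set — no back-door set.
No mediator lies on a directed H→…→C path.
Neither criterion identifies P(C|do(H)) in this graph.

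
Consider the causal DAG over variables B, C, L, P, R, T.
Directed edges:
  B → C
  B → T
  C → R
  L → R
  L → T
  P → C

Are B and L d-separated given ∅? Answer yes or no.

Yes — B ⊥ L | ∅.

Bayes-Ball from B | ∅ reaches {C,R,T}.
L ∉ reach(B|∅) ⇒ B ⊥ L | ∅.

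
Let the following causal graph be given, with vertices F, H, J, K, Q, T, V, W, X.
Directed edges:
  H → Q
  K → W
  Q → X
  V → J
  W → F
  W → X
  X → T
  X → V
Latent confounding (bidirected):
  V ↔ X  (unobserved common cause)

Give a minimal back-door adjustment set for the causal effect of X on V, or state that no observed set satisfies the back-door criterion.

desc(X)\{X}={J,T,V}; candidates ⊆ {F,H,K,Q,W}.
X↔V: latent back-door arc(s) into X.
size 0: {}; under {} X still reaches {F,H,J,K,Q,V,W} ∋ V.
size 1: {F}, {H}, {K} …(+2); under {F} X still reaches {H,J,K,Q,V,W} ∋ V.
size 2: {F,H}, {F,K}, {F,Q} …(+7); under {F,H} X still reaches {J,K,Q,V,W} ∋ V.
X↔V cannot be blocked by any observed set — no back-door set.

X→V: no observed back-door set.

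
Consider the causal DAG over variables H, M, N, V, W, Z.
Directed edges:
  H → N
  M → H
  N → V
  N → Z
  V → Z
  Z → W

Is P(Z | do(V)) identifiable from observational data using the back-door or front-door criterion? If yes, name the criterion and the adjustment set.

P(Z|do(V)): backdoor, adjust for {N}.

desc(V)\{V}={W,Z}; candidates ⊆ {H,M,N}.
size 0: {}; under {} V still reaches {H,M,N,W,Z} ∋ Z.
{N}: V⊥Z given {N} in G with V→· removed — back-door holds.
P(Z|do(V)) = Σ_{N} P(Z|V,N)·P(N).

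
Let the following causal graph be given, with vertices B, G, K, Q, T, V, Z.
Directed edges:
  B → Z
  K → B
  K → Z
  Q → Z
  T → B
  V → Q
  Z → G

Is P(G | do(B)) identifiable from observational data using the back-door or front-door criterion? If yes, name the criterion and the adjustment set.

P(G|do(B)): backdoor, adjust for {K}.

desc(B)\{B}={G,Z}; candidates ⊆ {K,Q,T,V}.
size 0: {}; under {} B still reaches {G,K,T,Z} ∋ G.
{K}: B⊥G given {K} in G with B→· removed — back-door holds.
P(G|do(B)) = Σ_{K} P(G|B,K)·P(K).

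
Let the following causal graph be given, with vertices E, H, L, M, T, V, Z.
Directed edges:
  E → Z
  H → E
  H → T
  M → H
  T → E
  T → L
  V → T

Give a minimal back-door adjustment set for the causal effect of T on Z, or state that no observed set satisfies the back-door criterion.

T→Z: minimal back-door set {H}.

desc(T)\{T}={E,L,Z}; candidates ⊆ {H,M,V}.
size 0: {}; under {} T still reaches {E,H,M,V,Z} ∋ Z.
{H}: T⊥Z given {H} in G with T→· removed — back-door holds.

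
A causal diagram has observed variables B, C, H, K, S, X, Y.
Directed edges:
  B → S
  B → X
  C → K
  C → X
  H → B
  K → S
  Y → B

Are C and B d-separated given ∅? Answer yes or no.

Yes — C ⊥ B | ∅.

Bayes-Ball from C | ∅ reaches {K,S,X}.
B ∉ reach(C|∅) ⇒ C ⊥ B | ∅.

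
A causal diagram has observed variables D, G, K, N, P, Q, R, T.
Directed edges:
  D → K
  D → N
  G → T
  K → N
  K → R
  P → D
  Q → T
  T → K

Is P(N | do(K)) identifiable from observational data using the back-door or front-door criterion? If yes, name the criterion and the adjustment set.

desc(K)\{K}={N,R}; candidates ⊆ {D,G,P,Q,T}.
size 0: {}; under {} K still reaches {D,G,N,P,Q,T} ∋ N.
{D}: K⊥N given {D} in G with K→· removed — back-door holds.
P(N|do(K)) = Σ_{D} P(N|K,D)·P(D).

P(N|do(K)): backdoor, adjust for {D}.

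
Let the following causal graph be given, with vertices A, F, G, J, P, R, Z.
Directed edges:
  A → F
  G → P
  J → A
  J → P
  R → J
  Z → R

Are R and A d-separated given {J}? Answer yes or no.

Yes — R ⊥ A | {J}.

Bayes-Ball from R | {J} reaches {Z}.
A ∉ reach(R|{J}) ⇒ R ⊥ A | {J}.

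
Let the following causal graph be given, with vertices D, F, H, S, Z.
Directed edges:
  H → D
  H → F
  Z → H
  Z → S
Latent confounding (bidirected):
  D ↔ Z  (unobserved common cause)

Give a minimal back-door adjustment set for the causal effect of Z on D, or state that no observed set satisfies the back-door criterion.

desc(Z)\{Z}={D,F,H,S}; candidates ⊆ {—}.
Z↔D: latent back-door arc(s) into Z.
size 0: {}; under {} Z still reaches {D} ∋ D.
Z↔D cannot be blocked by any observed set — no back-door set.

Z→D: no observed back-door set.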